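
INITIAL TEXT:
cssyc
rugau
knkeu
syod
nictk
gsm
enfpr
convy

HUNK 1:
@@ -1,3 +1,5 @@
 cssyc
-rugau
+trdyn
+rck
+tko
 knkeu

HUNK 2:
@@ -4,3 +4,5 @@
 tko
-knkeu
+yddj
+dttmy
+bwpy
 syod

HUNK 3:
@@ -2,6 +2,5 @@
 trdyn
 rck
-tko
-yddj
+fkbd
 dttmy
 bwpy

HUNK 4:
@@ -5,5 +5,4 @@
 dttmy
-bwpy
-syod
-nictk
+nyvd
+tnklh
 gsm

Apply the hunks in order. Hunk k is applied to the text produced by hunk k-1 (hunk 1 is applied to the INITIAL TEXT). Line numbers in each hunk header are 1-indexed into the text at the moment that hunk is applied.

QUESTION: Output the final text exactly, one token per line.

Answer: cssyc
trdyn
rck
fkbd
dttmy
nyvd
tnklh
gsm
enfpr
convy

Derivation:
Hunk 1: at line 1 remove [rugau] add [trdyn,rck,tko] -> 10 lines: cssyc trdyn rck tko knkeu syod nictk gsm enfpr convy
Hunk 2: at line 4 remove [knkeu] add [yddj,dttmy,bwpy] -> 12 lines: cssyc trdyn rck tko yddj dttmy bwpy syod nictk gsm enfpr convy
Hunk 3: at line 2 remove [tko,yddj] add [fkbd] -> 11 lines: cssyc trdyn rck fkbd dttmy bwpy syod nictk gsm enfpr convy
Hunk 4: at line 5 remove [bwpy,syod,nictk] add [nyvd,tnklh] -> 10 lines: cssyc trdyn rck fkbd dttmy nyvd tnklh gsm enfpr convy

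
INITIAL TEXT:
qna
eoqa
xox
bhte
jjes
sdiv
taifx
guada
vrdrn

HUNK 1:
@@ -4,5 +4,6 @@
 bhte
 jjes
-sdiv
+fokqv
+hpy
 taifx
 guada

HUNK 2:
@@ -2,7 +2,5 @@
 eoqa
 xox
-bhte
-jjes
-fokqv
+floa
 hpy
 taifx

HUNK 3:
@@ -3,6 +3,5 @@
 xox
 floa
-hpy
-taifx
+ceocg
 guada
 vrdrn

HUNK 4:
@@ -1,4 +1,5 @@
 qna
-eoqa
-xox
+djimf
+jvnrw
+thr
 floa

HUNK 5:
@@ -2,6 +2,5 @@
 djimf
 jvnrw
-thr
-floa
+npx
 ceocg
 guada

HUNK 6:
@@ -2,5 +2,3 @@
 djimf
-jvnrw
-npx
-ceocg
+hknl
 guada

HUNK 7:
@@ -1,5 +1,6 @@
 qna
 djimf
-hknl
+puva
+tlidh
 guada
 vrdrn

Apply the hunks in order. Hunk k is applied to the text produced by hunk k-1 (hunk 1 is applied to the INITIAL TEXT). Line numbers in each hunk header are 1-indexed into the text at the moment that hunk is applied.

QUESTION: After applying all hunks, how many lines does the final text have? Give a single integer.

Hunk 1: at line 4 remove [sdiv] add [fokqv,hpy] -> 10 lines: qna eoqa xox bhte jjes fokqv hpy taifx guada vrdrn
Hunk 2: at line 2 remove [bhte,jjes,fokqv] add [floa] -> 8 lines: qna eoqa xox floa hpy taifx guada vrdrn
Hunk 3: at line 3 remove [hpy,taifx] add [ceocg] -> 7 lines: qna eoqa xox floa ceocg guada vrdrn
Hunk 4: at line 1 remove [eoqa,xox] add [djimf,jvnrw,thr] -> 8 lines: qna djimf jvnrw thr floa ceocg guada vrdrn
Hunk 5: at line 2 remove [thr,floa] add [npx] -> 7 lines: qna djimf jvnrw npx ceocg guada vrdrn
Hunk 6: at line 2 remove [jvnrw,npx,ceocg] add [hknl] -> 5 lines: qna djimf hknl guada vrdrn
Hunk 7: at line 1 remove [hknl] add [puva,tlidh] -> 6 lines: qna djimf puva tlidh guada vrdrn
Final line count: 6

Answer: 6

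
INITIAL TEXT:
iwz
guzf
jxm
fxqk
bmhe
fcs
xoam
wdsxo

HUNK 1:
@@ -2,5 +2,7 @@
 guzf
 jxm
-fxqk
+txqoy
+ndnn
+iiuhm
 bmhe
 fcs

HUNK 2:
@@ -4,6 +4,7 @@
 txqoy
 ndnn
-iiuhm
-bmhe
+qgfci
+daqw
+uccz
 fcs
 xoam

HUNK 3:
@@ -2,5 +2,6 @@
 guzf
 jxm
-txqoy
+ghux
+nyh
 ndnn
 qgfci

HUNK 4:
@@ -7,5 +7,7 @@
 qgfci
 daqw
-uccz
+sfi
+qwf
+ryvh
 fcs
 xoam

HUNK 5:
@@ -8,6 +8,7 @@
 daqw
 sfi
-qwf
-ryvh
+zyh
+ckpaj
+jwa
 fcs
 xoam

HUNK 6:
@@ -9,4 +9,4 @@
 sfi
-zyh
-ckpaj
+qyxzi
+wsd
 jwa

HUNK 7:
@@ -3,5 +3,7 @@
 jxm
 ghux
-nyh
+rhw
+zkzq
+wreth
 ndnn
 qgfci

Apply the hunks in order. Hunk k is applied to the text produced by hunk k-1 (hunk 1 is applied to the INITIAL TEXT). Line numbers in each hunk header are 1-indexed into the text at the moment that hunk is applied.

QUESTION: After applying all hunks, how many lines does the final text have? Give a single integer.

Hunk 1: at line 2 remove [fxqk] add [txqoy,ndnn,iiuhm] -> 10 lines: iwz guzf jxm txqoy ndnn iiuhm bmhe fcs xoam wdsxo
Hunk 2: at line 4 remove [iiuhm,bmhe] add [qgfci,daqw,uccz] -> 11 lines: iwz guzf jxm txqoy ndnn qgfci daqw uccz fcs xoam wdsxo
Hunk 3: at line 2 remove [txqoy] add [ghux,nyh] -> 12 lines: iwz guzf jxm ghux nyh ndnn qgfci daqw uccz fcs xoam wdsxo
Hunk 4: at line 7 remove [uccz] add [sfi,qwf,ryvh] -> 14 lines: iwz guzf jxm ghux nyh ndnn qgfci daqw sfi qwf ryvh fcs xoam wdsxo
Hunk 5: at line 8 remove [qwf,ryvh] add [zyh,ckpaj,jwa] -> 15 lines: iwz guzf jxm ghux nyh ndnn qgfci daqw sfi zyh ckpaj jwa fcs xoam wdsxo
Hunk 6: at line 9 remove [zyh,ckpaj] add [qyxzi,wsd] -> 15 lines: iwz guzf jxm ghux nyh ndnn qgfci daqw sfi qyxzi wsd jwa fcs xoam wdsxo
Hunk 7: at line 3 remove [nyh] add [rhw,zkzq,wreth] -> 17 lines: iwz guzf jxm ghux rhw zkzq wreth ndnn qgfci daqw sfi qyxzi wsd jwa fcs xoam wdsxo
Final line count: 17

Answer: 17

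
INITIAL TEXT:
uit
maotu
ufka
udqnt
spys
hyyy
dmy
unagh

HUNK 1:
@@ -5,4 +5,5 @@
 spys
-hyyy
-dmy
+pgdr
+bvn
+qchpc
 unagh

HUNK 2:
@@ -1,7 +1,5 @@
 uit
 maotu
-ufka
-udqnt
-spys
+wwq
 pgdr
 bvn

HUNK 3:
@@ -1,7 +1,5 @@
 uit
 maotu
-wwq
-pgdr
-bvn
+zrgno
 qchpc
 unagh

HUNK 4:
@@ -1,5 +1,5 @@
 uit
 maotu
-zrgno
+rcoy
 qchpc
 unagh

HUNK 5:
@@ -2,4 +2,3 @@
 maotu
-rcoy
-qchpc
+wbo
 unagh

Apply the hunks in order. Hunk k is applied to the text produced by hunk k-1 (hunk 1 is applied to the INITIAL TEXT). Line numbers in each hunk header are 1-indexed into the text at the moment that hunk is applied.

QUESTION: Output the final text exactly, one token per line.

Hunk 1: at line 5 remove [hyyy,dmy] add [pgdr,bvn,qchpc] -> 9 lines: uit maotu ufka udqnt spys pgdr bvn qchpc unagh
Hunk 2: at line 1 remove [ufka,udqnt,spys] add [wwq] -> 7 lines: uit maotu wwq pgdr bvn qchpc unagh
Hunk 3: at line 1 remove [wwq,pgdr,bvn] add [zrgno] -> 5 lines: uit maotu zrgno qchpc unagh
Hunk 4: at line 1 remove [zrgno] add [rcoy] -> 5 lines: uit maotu rcoy qchpc unagh
Hunk 5: at line 2 remove [rcoy,qchpc] add [wbo] -> 4 lines: uit maotu wbo unagh

Answer: uit
maotu
wbo
unagh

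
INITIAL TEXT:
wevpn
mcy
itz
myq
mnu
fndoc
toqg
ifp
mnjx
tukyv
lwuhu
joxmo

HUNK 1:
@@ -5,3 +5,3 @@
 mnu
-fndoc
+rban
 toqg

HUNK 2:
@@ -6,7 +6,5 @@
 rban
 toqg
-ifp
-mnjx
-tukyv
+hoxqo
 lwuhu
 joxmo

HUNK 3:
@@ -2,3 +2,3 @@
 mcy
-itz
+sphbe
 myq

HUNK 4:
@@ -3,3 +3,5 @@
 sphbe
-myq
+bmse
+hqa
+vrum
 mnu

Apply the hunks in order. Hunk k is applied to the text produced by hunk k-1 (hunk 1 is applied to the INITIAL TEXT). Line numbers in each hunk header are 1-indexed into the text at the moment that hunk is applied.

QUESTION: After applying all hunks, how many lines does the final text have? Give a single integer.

Answer: 12

Derivation:
Hunk 1: at line 5 remove [fndoc] add [rban] -> 12 lines: wevpn mcy itz myq mnu rban toqg ifp mnjx tukyv lwuhu joxmo
Hunk 2: at line 6 remove [ifp,mnjx,tukyv] add [hoxqo] -> 10 lines: wevpn mcy itz myq mnu rban toqg hoxqo lwuhu joxmo
Hunk 3: at line 2 remove [itz] add [sphbe] -> 10 lines: wevpn mcy sphbe myq mnu rban toqg hoxqo lwuhu joxmo
Hunk 4: at line 3 remove [myq] add [bmse,hqa,vrum] -> 12 lines: wevpn mcy sphbe bmse hqa vrum mnu rban toqg hoxqo lwuhu joxmo
Final line count: 12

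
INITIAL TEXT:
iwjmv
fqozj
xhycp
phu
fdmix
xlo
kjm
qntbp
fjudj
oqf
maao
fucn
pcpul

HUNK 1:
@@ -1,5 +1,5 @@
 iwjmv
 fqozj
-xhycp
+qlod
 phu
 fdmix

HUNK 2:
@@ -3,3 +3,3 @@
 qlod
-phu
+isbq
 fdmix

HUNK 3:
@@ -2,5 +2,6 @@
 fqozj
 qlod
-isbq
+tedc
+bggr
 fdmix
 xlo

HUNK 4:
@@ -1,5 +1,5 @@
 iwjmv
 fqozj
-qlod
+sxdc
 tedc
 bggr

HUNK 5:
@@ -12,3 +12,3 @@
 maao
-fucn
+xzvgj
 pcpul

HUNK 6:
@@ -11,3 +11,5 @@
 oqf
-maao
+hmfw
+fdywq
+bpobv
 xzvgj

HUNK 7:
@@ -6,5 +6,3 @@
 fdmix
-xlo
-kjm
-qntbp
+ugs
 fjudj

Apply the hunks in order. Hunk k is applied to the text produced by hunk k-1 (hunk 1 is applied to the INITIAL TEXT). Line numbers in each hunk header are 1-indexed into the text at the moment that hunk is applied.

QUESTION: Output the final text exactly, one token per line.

Hunk 1: at line 1 remove [xhycp] add [qlod] -> 13 lines: iwjmv fqozj qlod phu fdmix xlo kjm qntbp fjudj oqf maao fucn pcpul
Hunk 2: at line 3 remove [phu] add [isbq] -> 13 lines: iwjmv fqozj qlod isbq fdmix xlo kjm qntbp fjudj oqf maao fucn pcpul
Hunk 3: at line 2 remove [isbq] add [tedc,bggr] -> 14 lines: iwjmv fqozj qlod tedc bggr fdmix xlo kjm qntbp fjudj oqf maao fucn pcpul
Hunk 4: at line 1 remove [qlod] add [sxdc] -> 14 lines: iwjmv fqozj sxdc tedc bggr fdmix xlo kjm qntbp fjudj oqf maao fucn pcpul
Hunk 5: at line 12 remove [fucn] add [xzvgj] -> 14 lines: iwjmv fqozj sxdc tedc bggr fdmix xlo kjm qntbp fjudj oqf maao xzvgj pcpul
Hunk 6: at line 11 remove [maao] add [hmfw,fdywq,bpobv] -> 16 lines: iwjmv fqozj sxdc tedc bggr fdmix xlo kjm qntbp fjudj oqf hmfw fdywq bpobv xzvgj pcpul
Hunk 7: at line 6 remove [xlo,kjm,qntbp] add [ugs] -> 14 lines: iwjmv fqozj sxdc tedc bggr fdmix ugs fjudj oqf hmfw fdywq bpobv xzvgj pcpul

Answer: iwjmv
fqozj
sxdc
tedc
bggr
fdmix
ugs
fjudj
oqf
hmfw
fdywq
bpobv
xzvgj
pcpul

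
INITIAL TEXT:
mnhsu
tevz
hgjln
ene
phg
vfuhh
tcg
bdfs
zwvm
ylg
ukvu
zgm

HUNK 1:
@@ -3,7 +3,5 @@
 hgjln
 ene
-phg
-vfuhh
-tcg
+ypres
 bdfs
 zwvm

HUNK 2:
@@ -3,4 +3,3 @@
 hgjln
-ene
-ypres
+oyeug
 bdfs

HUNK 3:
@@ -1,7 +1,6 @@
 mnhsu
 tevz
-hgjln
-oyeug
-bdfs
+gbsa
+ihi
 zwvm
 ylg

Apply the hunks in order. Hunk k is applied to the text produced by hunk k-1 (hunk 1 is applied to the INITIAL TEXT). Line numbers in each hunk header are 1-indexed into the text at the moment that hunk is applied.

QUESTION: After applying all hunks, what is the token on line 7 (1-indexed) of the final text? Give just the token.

Hunk 1: at line 3 remove [phg,vfuhh,tcg] add [ypres] -> 10 lines: mnhsu tevz hgjln ene ypres bdfs zwvm ylg ukvu zgm
Hunk 2: at line 3 remove [ene,ypres] add [oyeug] -> 9 lines: mnhsu tevz hgjln oyeug bdfs zwvm ylg ukvu zgm
Hunk 3: at line 1 remove [hgjln,oyeug,bdfs] add [gbsa,ihi] -> 8 lines: mnhsu tevz gbsa ihi zwvm ylg ukvu zgm
Final line 7: ukvu

Answer: ukvu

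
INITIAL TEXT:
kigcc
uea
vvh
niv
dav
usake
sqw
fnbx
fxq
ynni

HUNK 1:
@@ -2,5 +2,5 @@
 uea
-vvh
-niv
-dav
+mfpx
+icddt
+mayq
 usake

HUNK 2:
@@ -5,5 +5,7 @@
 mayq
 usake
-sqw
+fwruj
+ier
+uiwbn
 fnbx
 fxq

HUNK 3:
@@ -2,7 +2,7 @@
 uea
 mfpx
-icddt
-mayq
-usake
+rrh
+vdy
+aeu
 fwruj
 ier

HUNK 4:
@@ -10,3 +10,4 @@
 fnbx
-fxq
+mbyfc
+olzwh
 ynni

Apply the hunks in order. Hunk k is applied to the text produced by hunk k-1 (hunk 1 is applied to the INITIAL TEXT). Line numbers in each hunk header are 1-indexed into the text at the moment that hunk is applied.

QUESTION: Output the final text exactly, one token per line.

Answer: kigcc
uea
mfpx
rrh
vdy
aeu
fwruj
ier
uiwbn
fnbx
mbyfc
olzwh
ynni

Derivation:
Hunk 1: at line 2 remove [vvh,niv,dav] add [mfpx,icddt,mayq] -> 10 lines: kigcc uea mfpx icddt mayq usake sqw fnbx fxq ynni
Hunk 2: at line 5 remove [sqw] add [fwruj,ier,uiwbn] -> 12 lines: kigcc uea mfpx icddt mayq usake fwruj ier uiwbn fnbx fxq ynni
Hunk 3: at line 2 remove [icddt,mayq,usake] add [rrh,vdy,aeu] -> 12 lines: kigcc uea mfpx rrh vdy aeu fwruj ier uiwbn fnbx fxq ynni
Hunk 4: at line 10 remove [fxq] add [mbyfc,olzwh] -> 13 lines: kigcc uea mfpx rrh vdy aeu fwruj ier uiwbn fnbx mbyfc olzwh ynni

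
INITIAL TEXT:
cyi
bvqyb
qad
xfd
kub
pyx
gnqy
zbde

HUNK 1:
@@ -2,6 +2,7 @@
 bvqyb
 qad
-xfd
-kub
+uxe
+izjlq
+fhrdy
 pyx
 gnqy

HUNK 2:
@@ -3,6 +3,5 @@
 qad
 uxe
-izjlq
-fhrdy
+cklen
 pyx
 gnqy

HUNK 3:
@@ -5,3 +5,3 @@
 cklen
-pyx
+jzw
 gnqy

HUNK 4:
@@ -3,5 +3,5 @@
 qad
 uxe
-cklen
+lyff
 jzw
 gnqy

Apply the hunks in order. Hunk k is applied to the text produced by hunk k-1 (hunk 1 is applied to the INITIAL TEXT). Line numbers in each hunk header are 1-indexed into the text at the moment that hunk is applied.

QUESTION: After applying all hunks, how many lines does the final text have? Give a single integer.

Hunk 1: at line 2 remove [xfd,kub] add [uxe,izjlq,fhrdy] -> 9 lines: cyi bvqyb qad uxe izjlq fhrdy pyx gnqy zbde
Hunk 2: at line 3 remove [izjlq,fhrdy] add [cklen] -> 8 lines: cyi bvqyb qad uxe cklen pyx gnqy zbde
Hunk 3: at line 5 remove [pyx] add [jzw] -> 8 lines: cyi bvqyb qad uxe cklen jzw gnqy zbde
Hunk 4: at line 3 remove [cklen] add [lyff] -> 8 lines: cyi bvqyb qad uxe lyff jzw gnqy zbde
Final line count: 8

Answer: 8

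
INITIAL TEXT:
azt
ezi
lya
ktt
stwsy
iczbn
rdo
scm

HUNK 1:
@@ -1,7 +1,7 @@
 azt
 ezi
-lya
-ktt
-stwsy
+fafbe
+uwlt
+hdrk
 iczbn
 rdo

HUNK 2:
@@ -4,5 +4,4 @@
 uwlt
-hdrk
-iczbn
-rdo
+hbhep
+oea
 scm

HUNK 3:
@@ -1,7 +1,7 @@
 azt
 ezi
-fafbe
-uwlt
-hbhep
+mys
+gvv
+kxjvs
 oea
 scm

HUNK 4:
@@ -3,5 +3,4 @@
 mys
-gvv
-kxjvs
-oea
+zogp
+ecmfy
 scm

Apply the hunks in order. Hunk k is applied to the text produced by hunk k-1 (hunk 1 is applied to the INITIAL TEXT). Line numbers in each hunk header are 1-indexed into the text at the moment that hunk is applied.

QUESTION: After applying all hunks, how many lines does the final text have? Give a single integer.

Answer: 6

Derivation:
Hunk 1: at line 1 remove [lya,ktt,stwsy] add [fafbe,uwlt,hdrk] -> 8 lines: azt ezi fafbe uwlt hdrk iczbn rdo scm
Hunk 2: at line 4 remove [hdrk,iczbn,rdo] add [hbhep,oea] -> 7 lines: azt ezi fafbe uwlt hbhep oea scm
Hunk 3: at line 1 remove [fafbe,uwlt,hbhep] add [mys,gvv,kxjvs] -> 7 lines: azt ezi mys gvv kxjvs oea scm
Hunk 4: at line 3 remove [gvv,kxjvs,oea] add [zogp,ecmfy] -> 6 lines: azt ezi mys zogp ecmfy scm
Final line count: 6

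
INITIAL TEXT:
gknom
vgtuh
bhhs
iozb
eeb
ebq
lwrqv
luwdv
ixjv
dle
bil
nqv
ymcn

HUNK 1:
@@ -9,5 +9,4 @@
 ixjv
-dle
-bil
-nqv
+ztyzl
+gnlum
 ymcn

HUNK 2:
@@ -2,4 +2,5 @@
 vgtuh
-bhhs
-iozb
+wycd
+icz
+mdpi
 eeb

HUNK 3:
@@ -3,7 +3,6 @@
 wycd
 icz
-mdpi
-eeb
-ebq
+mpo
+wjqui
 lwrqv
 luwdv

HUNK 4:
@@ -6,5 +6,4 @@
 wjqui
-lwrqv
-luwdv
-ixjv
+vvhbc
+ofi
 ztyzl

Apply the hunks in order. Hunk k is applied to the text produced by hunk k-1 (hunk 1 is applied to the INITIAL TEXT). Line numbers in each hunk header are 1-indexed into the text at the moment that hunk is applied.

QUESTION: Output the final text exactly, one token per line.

Hunk 1: at line 9 remove [dle,bil,nqv] add [ztyzl,gnlum] -> 12 lines: gknom vgtuh bhhs iozb eeb ebq lwrqv luwdv ixjv ztyzl gnlum ymcn
Hunk 2: at line 2 remove [bhhs,iozb] add [wycd,icz,mdpi] -> 13 lines: gknom vgtuh wycd icz mdpi eeb ebq lwrqv luwdv ixjv ztyzl gnlum ymcn
Hunk 3: at line 3 remove [mdpi,eeb,ebq] add [mpo,wjqui] -> 12 lines: gknom vgtuh wycd icz mpo wjqui lwrqv luwdv ixjv ztyzl gnlum ymcn
Hunk 4: at line 6 remove [lwrqv,luwdv,ixjv] add [vvhbc,ofi] -> 11 lines: gknom vgtuh wycd icz mpo wjqui vvhbc ofi ztyzl gnlum ymcn

Answer: gknom
vgtuh
wycd
icz
mpo
wjqui
vvhbc
ofi
ztyzl
gnlum
ymcn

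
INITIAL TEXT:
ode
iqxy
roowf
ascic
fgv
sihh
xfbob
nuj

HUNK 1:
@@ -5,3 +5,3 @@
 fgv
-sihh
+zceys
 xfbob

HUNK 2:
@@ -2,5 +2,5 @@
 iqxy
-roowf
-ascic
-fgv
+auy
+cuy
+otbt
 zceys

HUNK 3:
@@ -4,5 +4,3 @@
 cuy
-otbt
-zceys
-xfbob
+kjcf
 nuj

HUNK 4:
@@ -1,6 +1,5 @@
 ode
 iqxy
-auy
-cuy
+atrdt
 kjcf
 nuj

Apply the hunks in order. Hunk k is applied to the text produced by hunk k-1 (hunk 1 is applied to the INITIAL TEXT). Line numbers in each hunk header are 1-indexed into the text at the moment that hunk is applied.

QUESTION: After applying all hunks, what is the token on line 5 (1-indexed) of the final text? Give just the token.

Answer: nuj

Derivation:
Hunk 1: at line 5 remove [sihh] add [zceys] -> 8 lines: ode iqxy roowf ascic fgv zceys xfbob nuj
Hunk 2: at line 2 remove [roowf,ascic,fgv] add [auy,cuy,otbt] -> 8 lines: ode iqxy auy cuy otbt zceys xfbob nuj
Hunk 3: at line 4 remove [otbt,zceys,xfbob] add [kjcf] -> 6 lines: ode iqxy auy cuy kjcf nuj
Hunk 4: at line 1 remove [auy,cuy] add [atrdt] -> 5 lines: ode iqxy atrdt kjcf nuj
Final line 5: nuj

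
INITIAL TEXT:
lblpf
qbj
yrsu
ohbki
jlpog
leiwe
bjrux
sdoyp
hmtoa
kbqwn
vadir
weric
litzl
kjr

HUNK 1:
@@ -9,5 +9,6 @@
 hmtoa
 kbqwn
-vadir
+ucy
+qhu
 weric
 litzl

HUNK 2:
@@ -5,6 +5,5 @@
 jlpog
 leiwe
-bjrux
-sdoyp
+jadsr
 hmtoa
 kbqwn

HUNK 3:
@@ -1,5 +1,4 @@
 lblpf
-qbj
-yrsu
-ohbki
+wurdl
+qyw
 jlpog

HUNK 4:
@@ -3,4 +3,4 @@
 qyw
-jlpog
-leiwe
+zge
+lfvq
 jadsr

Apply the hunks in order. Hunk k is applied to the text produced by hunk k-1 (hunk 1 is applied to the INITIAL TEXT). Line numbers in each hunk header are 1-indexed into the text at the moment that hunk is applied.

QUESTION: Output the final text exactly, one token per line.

Answer: lblpf
wurdl
qyw
zge
lfvq
jadsr
hmtoa
kbqwn
ucy
qhu
weric
litzl
kjr

Derivation:
Hunk 1: at line 9 remove [vadir] add [ucy,qhu] -> 15 lines: lblpf qbj yrsu ohbki jlpog leiwe bjrux sdoyp hmtoa kbqwn ucy qhu weric litzl kjr
Hunk 2: at line 5 remove [bjrux,sdoyp] add [jadsr] -> 14 lines: lblpf qbj yrsu ohbki jlpog leiwe jadsr hmtoa kbqwn ucy qhu weric litzl kjr
Hunk 3: at line 1 remove [qbj,yrsu,ohbki] add [wurdl,qyw] -> 13 lines: lblpf wurdl qyw jlpog leiwe jadsr hmtoa kbqwn ucy qhu weric litzl kjr
Hunk 4: at line 3 remove [jlpog,leiwe] add [zge,lfvq] -> 13 lines: lblpf wurdl qyw zge lfvq jadsr hmtoa kbqwn ucy qhu weric litzl kjr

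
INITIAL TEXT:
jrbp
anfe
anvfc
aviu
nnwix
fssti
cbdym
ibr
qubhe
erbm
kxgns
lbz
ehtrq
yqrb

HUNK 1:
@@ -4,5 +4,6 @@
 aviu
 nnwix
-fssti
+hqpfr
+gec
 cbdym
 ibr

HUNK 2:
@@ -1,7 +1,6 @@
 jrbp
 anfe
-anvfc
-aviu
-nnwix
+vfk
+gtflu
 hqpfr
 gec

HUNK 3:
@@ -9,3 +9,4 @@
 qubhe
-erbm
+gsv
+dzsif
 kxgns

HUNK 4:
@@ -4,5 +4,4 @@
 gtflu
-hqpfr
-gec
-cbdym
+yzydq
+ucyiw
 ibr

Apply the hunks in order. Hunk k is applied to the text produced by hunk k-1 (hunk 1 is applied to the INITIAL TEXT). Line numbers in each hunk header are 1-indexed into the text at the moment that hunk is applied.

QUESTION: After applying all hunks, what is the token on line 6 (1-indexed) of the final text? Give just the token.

Answer: ucyiw

Derivation:
Hunk 1: at line 4 remove [fssti] add [hqpfr,gec] -> 15 lines: jrbp anfe anvfc aviu nnwix hqpfr gec cbdym ibr qubhe erbm kxgns lbz ehtrq yqrb
Hunk 2: at line 1 remove [anvfc,aviu,nnwix] add [vfk,gtflu] -> 14 lines: jrbp anfe vfk gtflu hqpfr gec cbdym ibr qubhe erbm kxgns lbz ehtrq yqrb
Hunk 3: at line 9 remove [erbm] add [gsv,dzsif] -> 15 lines: jrbp anfe vfk gtflu hqpfr gec cbdym ibr qubhe gsv dzsif kxgns lbz ehtrq yqrb
Hunk 4: at line 4 remove [hqpfr,gec,cbdym] add [yzydq,ucyiw] -> 14 lines: jrbp anfe vfk gtflu yzydq ucyiw ibr qubhe gsv dzsif kxgns lbz ehtrq yqrb
Final line 6: ucyiw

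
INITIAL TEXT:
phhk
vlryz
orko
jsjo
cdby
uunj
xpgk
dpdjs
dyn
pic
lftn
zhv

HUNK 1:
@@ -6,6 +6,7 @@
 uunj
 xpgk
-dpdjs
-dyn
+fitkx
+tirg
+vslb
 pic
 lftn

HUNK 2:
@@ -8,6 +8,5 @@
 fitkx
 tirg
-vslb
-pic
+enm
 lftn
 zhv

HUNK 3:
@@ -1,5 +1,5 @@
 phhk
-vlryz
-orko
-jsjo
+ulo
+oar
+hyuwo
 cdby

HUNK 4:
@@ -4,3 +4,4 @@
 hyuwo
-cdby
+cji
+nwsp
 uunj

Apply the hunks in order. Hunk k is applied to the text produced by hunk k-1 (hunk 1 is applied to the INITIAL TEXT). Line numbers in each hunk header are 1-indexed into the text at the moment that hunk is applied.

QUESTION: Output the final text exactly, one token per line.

Hunk 1: at line 6 remove [dpdjs,dyn] add [fitkx,tirg,vslb] -> 13 lines: phhk vlryz orko jsjo cdby uunj xpgk fitkx tirg vslb pic lftn zhv
Hunk 2: at line 8 remove [vslb,pic] add [enm] -> 12 lines: phhk vlryz orko jsjo cdby uunj xpgk fitkx tirg enm lftn zhv
Hunk 3: at line 1 remove [vlryz,orko,jsjo] add [ulo,oar,hyuwo] -> 12 lines: phhk ulo oar hyuwo cdby uunj xpgk fitkx tirg enm lftn zhv
Hunk 4: at line 4 remove [cdby] add [cji,nwsp] -> 13 lines: phhk ulo oar hyuwo cji nwsp uunj xpgk fitkx tirg enm lftn zhv

Answer: phhk
ulo
oar
hyuwo
cji
nwsp
uunj
xpgk
fitkx
tirg
enm
lftn
zhv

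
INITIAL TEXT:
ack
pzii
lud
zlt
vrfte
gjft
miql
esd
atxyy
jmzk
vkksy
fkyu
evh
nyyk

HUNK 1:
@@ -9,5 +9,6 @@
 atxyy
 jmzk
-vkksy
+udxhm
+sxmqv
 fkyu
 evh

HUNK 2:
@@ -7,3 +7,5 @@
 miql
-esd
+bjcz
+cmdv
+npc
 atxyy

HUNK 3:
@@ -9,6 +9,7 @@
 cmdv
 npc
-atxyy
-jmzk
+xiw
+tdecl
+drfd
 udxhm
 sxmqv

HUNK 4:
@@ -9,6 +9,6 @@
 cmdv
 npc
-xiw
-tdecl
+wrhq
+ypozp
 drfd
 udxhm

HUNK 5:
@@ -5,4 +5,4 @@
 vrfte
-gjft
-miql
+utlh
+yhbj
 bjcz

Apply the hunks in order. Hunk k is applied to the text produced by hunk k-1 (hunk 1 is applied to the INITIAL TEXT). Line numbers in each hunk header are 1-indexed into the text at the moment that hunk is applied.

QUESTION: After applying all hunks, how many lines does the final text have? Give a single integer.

Hunk 1: at line 9 remove [vkksy] add [udxhm,sxmqv] -> 15 lines: ack pzii lud zlt vrfte gjft miql esd atxyy jmzk udxhm sxmqv fkyu evh nyyk
Hunk 2: at line 7 remove [esd] add [bjcz,cmdv,npc] -> 17 lines: ack pzii lud zlt vrfte gjft miql bjcz cmdv npc atxyy jmzk udxhm sxmqv fkyu evh nyyk
Hunk 3: at line 9 remove [atxyy,jmzk] add [xiw,tdecl,drfd] -> 18 lines: ack pzii lud zlt vrfte gjft miql bjcz cmdv npc xiw tdecl drfd udxhm sxmqv fkyu evh nyyk
Hunk 4: at line 9 remove [xiw,tdecl] add [wrhq,ypozp] -> 18 lines: ack pzii lud zlt vrfte gjft miql bjcz cmdv npc wrhq ypozp drfd udxhm sxmqv fkyu evh nyyk
Hunk 5: at line 5 remove [gjft,miql] add [utlh,yhbj] -> 18 lines: ack pzii lud zlt vrfte utlh yhbj bjcz cmdv npc wrhq ypozp drfd udxhm sxmqv fkyu evh nyyk
Final line count: 18

Answer: 18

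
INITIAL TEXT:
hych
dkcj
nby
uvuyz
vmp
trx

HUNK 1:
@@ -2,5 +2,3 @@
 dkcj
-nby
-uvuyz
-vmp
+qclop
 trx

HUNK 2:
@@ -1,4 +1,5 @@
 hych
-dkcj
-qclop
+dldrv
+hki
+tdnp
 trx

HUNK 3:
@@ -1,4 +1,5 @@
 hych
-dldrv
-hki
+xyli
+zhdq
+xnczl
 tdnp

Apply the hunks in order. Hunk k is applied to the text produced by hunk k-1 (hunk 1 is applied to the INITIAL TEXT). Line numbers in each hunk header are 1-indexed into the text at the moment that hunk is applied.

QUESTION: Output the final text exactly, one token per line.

Hunk 1: at line 2 remove [nby,uvuyz,vmp] add [qclop] -> 4 lines: hych dkcj qclop trx
Hunk 2: at line 1 remove [dkcj,qclop] add [dldrv,hki,tdnp] -> 5 lines: hych dldrv hki tdnp trx
Hunk 3: at line 1 remove [dldrv,hki] add [xyli,zhdq,xnczl] -> 6 lines: hych xyli zhdq xnczl tdnp trx

Answer: hych
xyli
zhdq
xnczl
tdnp
trx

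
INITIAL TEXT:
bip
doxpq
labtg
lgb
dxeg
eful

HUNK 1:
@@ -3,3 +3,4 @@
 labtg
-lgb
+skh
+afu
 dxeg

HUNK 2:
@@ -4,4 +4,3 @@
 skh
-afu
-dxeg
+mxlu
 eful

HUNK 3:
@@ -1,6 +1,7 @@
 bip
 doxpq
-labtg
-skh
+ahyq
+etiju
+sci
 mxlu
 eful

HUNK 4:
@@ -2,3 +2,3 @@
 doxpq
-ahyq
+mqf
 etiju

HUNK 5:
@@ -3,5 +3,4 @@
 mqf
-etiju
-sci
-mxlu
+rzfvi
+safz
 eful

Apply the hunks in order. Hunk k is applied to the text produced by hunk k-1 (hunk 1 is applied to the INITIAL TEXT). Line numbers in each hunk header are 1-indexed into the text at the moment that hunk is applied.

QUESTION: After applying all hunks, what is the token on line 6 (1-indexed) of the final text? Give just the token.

Hunk 1: at line 3 remove [lgb] add [skh,afu] -> 7 lines: bip doxpq labtg skh afu dxeg eful
Hunk 2: at line 4 remove [afu,dxeg] add [mxlu] -> 6 lines: bip doxpq labtg skh mxlu eful
Hunk 3: at line 1 remove [labtg,skh] add [ahyq,etiju,sci] -> 7 lines: bip doxpq ahyq etiju sci mxlu eful
Hunk 4: at line 2 remove [ahyq] add [mqf] -> 7 lines: bip doxpq mqf etiju sci mxlu eful
Hunk 5: at line 3 remove [etiju,sci,mxlu] add [rzfvi,safz] -> 6 lines: bip doxpq mqf rzfvi safz eful
Final line 6: eful

Answer: eful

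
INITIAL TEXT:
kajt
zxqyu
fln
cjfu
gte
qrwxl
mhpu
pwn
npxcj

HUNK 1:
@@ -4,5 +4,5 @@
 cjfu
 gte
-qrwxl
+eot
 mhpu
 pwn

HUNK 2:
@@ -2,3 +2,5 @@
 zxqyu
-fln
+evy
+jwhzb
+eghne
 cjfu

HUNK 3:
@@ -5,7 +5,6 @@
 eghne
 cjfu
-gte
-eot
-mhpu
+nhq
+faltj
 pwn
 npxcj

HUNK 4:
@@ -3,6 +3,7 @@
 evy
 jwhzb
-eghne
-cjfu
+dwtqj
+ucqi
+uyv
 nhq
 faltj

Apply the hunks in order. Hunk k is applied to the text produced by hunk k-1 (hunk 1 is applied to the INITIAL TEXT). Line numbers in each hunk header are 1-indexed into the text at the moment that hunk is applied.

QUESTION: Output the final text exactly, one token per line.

Hunk 1: at line 4 remove [qrwxl] add [eot] -> 9 lines: kajt zxqyu fln cjfu gte eot mhpu pwn npxcj
Hunk 2: at line 2 remove [fln] add [evy,jwhzb,eghne] -> 11 lines: kajt zxqyu evy jwhzb eghne cjfu gte eot mhpu pwn npxcj
Hunk 3: at line 5 remove [gte,eot,mhpu] add [nhq,faltj] -> 10 lines: kajt zxqyu evy jwhzb eghne cjfu nhq faltj pwn npxcj
Hunk 4: at line 3 remove [eghne,cjfu] add [dwtqj,ucqi,uyv] -> 11 lines: kajt zxqyu evy jwhzb dwtqj ucqi uyv nhq faltj pwn npxcj

Answer: kajt
zxqyu
evy
jwhzb
dwtqj
ucqi
uyv
nhq
faltj
pwn
npxcj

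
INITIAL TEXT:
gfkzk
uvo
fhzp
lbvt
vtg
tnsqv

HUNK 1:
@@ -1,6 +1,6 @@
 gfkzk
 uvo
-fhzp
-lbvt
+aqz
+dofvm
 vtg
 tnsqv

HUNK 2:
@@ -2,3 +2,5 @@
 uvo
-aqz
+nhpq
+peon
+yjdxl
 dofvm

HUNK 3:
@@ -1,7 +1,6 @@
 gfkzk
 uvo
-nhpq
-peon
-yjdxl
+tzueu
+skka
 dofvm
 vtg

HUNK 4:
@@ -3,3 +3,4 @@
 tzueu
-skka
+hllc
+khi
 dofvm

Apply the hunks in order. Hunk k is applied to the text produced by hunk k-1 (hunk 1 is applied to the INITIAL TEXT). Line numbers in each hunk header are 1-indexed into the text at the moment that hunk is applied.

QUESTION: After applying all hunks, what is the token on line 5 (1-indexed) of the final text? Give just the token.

Hunk 1: at line 1 remove [fhzp,lbvt] add [aqz,dofvm] -> 6 lines: gfkzk uvo aqz dofvm vtg tnsqv
Hunk 2: at line 2 remove [aqz] add [nhpq,peon,yjdxl] -> 8 lines: gfkzk uvo nhpq peon yjdxl dofvm vtg tnsqv
Hunk 3: at line 1 remove [nhpq,peon,yjdxl] add [tzueu,skka] -> 7 lines: gfkzk uvo tzueu skka dofvm vtg tnsqv
Hunk 4: at line 3 remove [skka] add [hllc,khi] -> 8 lines: gfkzk uvo tzueu hllc khi dofvm vtg tnsqv
Final line 5: khi

Answer: khi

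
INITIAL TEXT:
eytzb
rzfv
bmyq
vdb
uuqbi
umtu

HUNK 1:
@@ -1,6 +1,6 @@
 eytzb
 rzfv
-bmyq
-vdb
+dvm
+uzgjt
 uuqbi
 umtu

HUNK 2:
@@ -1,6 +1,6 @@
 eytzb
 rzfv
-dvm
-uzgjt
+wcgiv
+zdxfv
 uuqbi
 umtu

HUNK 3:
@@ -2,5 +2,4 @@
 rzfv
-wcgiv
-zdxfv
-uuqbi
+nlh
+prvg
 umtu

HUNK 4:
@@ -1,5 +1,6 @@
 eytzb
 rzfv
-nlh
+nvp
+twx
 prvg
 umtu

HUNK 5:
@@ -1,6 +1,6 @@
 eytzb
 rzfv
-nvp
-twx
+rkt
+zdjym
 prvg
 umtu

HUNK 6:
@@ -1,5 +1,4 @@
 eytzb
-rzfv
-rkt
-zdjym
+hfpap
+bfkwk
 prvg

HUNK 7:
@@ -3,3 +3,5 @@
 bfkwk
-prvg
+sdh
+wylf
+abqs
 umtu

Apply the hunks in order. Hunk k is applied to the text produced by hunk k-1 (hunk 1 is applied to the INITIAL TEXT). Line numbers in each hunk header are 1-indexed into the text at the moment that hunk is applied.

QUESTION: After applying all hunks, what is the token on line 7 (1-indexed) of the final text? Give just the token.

Answer: umtu

Derivation:
Hunk 1: at line 1 remove [bmyq,vdb] add [dvm,uzgjt] -> 6 lines: eytzb rzfv dvm uzgjt uuqbi umtu
Hunk 2: at line 1 remove [dvm,uzgjt] add [wcgiv,zdxfv] -> 6 lines: eytzb rzfv wcgiv zdxfv uuqbi umtu
Hunk 3: at line 2 remove [wcgiv,zdxfv,uuqbi] add [nlh,prvg] -> 5 lines: eytzb rzfv nlh prvg umtu
Hunk 4: at line 1 remove [nlh] add [nvp,twx] -> 6 lines: eytzb rzfv nvp twx prvg umtu
Hunk 5: at line 1 remove [nvp,twx] add [rkt,zdjym] -> 6 lines: eytzb rzfv rkt zdjym prvg umtu
Hunk 6: at line 1 remove [rzfv,rkt,zdjym] add [hfpap,bfkwk] -> 5 lines: eytzb hfpap bfkwk prvg umtu
Hunk 7: at line 3 remove [prvg] add [sdh,wylf,abqs] -> 7 lines: eytzb hfpap bfkwk sdh wylf abqs umtu
Final line 7: umtu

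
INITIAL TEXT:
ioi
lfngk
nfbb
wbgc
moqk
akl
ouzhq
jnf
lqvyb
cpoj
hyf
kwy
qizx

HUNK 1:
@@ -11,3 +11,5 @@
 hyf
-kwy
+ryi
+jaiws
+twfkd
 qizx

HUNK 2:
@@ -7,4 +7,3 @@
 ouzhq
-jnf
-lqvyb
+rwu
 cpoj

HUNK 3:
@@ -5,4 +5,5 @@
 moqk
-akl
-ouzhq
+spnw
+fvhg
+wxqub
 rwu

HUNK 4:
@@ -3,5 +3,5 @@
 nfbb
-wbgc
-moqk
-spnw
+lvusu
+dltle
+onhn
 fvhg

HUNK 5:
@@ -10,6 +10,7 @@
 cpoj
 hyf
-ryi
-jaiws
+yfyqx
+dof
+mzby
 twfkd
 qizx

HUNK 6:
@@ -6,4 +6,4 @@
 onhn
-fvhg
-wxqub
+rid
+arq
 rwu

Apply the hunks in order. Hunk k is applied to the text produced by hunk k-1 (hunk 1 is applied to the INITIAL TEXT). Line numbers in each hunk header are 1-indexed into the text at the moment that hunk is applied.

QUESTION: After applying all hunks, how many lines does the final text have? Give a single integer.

Hunk 1: at line 11 remove [kwy] add [ryi,jaiws,twfkd] -> 15 lines: ioi lfngk nfbb wbgc moqk akl ouzhq jnf lqvyb cpoj hyf ryi jaiws twfkd qizx
Hunk 2: at line 7 remove [jnf,lqvyb] add [rwu] -> 14 lines: ioi lfngk nfbb wbgc moqk akl ouzhq rwu cpoj hyf ryi jaiws twfkd qizx
Hunk 3: at line 5 remove [akl,ouzhq] add [spnw,fvhg,wxqub] -> 15 lines: ioi lfngk nfbb wbgc moqk spnw fvhg wxqub rwu cpoj hyf ryi jaiws twfkd qizx
Hunk 4: at line 3 remove [wbgc,moqk,spnw] add [lvusu,dltle,onhn] -> 15 lines: ioi lfngk nfbb lvusu dltle onhn fvhg wxqub rwu cpoj hyf ryi jaiws twfkd qizx
Hunk 5: at line 10 remove [ryi,jaiws] add [yfyqx,dof,mzby] -> 16 lines: ioi lfngk nfbb lvusu dltle onhn fvhg wxqub rwu cpoj hyf yfyqx dof mzby twfkd qizx
Hunk 6: at line 6 remove [fvhg,wxqub] add [rid,arq] -> 16 lines: ioi lfngk nfbb lvusu dltle onhn rid arq rwu cpoj hyf yfyqx dof mzby twfkd qizx
Final line count: 16

Answer: 16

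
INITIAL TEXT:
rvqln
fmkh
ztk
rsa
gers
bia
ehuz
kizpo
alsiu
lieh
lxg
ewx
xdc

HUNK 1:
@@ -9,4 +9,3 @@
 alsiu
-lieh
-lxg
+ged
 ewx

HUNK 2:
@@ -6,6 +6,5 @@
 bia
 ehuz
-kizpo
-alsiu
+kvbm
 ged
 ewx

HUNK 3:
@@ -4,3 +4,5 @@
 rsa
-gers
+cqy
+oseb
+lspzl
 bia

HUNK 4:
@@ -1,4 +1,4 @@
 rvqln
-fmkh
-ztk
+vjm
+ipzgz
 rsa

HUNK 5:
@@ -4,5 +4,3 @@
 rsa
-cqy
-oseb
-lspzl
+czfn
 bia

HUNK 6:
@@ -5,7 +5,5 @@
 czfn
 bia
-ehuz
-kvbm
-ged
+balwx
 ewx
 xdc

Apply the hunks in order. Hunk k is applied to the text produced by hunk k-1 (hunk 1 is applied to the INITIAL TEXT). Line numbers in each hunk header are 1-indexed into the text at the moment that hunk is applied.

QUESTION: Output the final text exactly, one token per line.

Answer: rvqln
vjm
ipzgz
rsa
czfn
bia
balwx
ewx
xdc

Derivation:
Hunk 1: at line 9 remove [lieh,lxg] add [ged] -> 12 lines: rvqln fmkh ztk rsa gers bia ehuz kizpo alsiu ged ewx xdc
Hunk 2: at line 6 remove [kizpo,alsiu] add [kvbm] -> 11 lines: rvqln fmkh ztk rsa gers bia ehuz kvbm ged ewx xdc
Hunk 3: at line 4 remove [gers] add [cqy,oseb,lspzl] -> 13 lines: rvqln fmkh ztk rsa cqy oseb lspzl bia ehuz kvbm ged ewx xdc
Hunk 4: at line 1 remove [fmkh,ztk] add [vjm,ipzgz] -> 13 lines: rvqln vjm ipzgz rsa cqy oseb lspzl bia ehuz kvbm ged ewx xdc
Hunk 5: at line 4 remove [cqy,oseb,lspzl] add [czfn] -> 11 lines: rvqln vjm ipzgz rsa czfn bia ehuz kvbm ged ewx xdc
Hunk 6: at line 5 remove [ehuz,kvbm,ged] add [balwx] -> 9 lines: rvqln vjm ipzgz rsa czfn bia balwx ewx xdc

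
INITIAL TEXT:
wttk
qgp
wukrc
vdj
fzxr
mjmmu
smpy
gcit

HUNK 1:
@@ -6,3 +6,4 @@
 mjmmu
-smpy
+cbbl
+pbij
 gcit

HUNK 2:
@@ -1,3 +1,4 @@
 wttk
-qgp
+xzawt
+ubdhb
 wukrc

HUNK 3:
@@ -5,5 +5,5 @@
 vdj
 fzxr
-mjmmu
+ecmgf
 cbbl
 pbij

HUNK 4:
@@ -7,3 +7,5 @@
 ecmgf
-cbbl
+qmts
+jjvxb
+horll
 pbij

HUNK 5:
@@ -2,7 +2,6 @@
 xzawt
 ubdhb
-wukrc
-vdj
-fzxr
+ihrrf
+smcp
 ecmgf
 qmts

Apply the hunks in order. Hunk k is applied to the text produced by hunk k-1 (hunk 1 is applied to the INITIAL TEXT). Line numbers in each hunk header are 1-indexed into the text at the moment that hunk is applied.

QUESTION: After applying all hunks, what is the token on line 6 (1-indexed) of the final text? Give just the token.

Answer: ecmgf

Derivation:
Hunk 1: at line 6 remove [smpy] add [cbbl,pbij] -> 9 lines: wttk qgp wukrc vdj fzxr mjmmu cbbl pbij gcit
Hunk 2: at line 1 remove [qgp] add [xzawt,ubdhb] -> 10 lines: wttk xzawt ubdhb wukrc vdj fzxr mjmmu cbbl pbij gcit
Hunk 3: at line 5 remove [mjmmu] add [ecmgf] -> 10 lines: wttk xzawt ubdhb wukrc vdj fzxr ecmgf cbbl pbij gcit
Hunk 4: at line 7 remove [cbbl] add [qmts,jjvxb,horll] -> 12 lines: wttk xzawt ubdhb wukrc vdj fzxr ecmgf qmts jjvxb horll pbij gcit
Hunk 5: at line 2 remove [wukrc,vdj,fzxr] add [ihrrf,smcp] -> 11 lines: wttk xzawt ubdhb ihrrf smcp ecmgf qmts jjvxb horll pbij gcit
Final line 6: ecmgf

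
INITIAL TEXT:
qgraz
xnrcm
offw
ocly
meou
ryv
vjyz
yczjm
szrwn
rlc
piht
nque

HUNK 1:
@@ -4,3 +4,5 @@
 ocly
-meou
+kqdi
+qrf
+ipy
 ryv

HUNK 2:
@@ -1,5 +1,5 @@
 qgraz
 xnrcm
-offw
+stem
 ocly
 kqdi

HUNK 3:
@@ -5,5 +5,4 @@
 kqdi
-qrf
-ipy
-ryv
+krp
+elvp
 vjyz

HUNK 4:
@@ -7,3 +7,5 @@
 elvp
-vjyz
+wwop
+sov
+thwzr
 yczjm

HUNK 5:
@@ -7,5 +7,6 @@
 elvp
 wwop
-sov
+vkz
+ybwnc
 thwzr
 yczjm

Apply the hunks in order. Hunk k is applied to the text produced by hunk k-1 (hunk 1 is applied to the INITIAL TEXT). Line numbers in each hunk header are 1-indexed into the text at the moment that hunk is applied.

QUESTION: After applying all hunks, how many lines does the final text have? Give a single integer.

Hunk 1: at line 4 remove [meou] add [kqdi,qrf,ipy] -> 14 lines: qgraz xnrcm offw ocly kqdi qrf ipy ryv vjyz yczjm szrwn rlc piht nque
Hunk 2: at line 1 remove [offw] add [stem] -> 14 lines: qgraz xnrcm stem ocly kqdi qrf ipy ryv vjyz yczjm szrwn rlc piht nque
Hunk 3: at line 5 remove [qrf,ipy,ryv] add [krp,elvp] -> 13 lines: qgraz xnrcm stem ocly kqdi krp elvp vjyz yczjm szrwn rlc piht nque
Hunk 4: at line 7 remove [vjyz] add [wwop,sov,thwzr] -> 15 lines: qgraz xnrcm stem ocly kqdi krp elvp wwop sov thwzr yczjm szrwn rlc piht nque
Hunk 5: at line 7 remove [sov] add [vkz,ybwnc] -> 16 lines: qgraz xnrcm stem ocly kqdi krp elvp wwop vkz ybwnc thwzr yczjm szrwn rlc piht nque
Final line count: 16

Answer: 16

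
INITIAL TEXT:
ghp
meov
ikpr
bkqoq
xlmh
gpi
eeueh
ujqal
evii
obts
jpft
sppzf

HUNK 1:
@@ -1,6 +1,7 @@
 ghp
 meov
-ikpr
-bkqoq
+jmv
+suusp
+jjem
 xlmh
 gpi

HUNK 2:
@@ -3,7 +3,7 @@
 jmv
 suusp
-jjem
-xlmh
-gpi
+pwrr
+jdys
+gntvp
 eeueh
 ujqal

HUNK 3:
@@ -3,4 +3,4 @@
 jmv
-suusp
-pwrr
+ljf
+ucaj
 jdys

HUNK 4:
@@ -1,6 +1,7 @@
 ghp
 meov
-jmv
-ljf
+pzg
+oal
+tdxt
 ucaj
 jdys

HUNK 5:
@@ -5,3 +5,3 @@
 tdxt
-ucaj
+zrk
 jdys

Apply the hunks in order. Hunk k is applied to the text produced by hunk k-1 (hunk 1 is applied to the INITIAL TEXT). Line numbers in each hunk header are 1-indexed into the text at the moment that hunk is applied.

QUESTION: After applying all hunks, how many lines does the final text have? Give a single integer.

Answer: 14

Derivation:
Hunk 1: at line 1 remove [ikpr,bkqoq] add [jmv,suusp,jjem] -> 13 lines: ghp meov jmv suusp jjem xlmh gpi eeueh ujqal evii obts jpft sppzf
Hunk 2: at line 3 remove [jjem,xlmh,gpi] add [pwrr,jdys,gntvp] -> 13 lines: ghp meov jmv suusp pwrr jdys gntvp eeueh ujqal evii obts jpft sppzf
Hunk 3: at line 3 remove [suusp,pwrr] add [ljf,ucaj] -> 13 lines: ghp meov jmv ljf ucaj jdys gntvp eeueh ujqal evii obts jpft sppzf
Hunk 4: at line 1 remove [jmv,ljf] add [pzg,oal,tdxt] -> 14 lines: ghp meov pzg oal tdxt ucaj jdys gntvp eeueh ujqal evii obts jpft sppzf
Hunk 5: at line 5 remove [ucaj] add [zrk] -> 14 lines: ghp meov pzg oal tdxt zrk jdys gntvp eeueh ujqal evii obts jpft sppzf
Final line count: 14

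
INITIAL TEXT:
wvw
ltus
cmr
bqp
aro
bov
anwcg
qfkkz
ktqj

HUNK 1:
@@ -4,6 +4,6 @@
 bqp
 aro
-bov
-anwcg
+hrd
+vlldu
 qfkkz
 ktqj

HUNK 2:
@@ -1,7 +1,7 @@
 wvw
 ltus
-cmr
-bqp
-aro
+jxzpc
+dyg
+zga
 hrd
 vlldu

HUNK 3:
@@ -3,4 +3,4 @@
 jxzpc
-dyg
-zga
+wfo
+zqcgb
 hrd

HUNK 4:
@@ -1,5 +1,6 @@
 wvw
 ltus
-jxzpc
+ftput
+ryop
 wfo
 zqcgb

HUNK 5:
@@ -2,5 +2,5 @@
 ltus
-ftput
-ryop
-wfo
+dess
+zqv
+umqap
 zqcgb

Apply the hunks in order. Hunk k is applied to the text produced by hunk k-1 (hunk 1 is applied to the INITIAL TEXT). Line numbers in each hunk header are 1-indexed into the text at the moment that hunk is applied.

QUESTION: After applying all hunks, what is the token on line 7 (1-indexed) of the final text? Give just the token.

Answer: hrd

Derivation:
Hunk 1: at line 4 remove [bov,anwcg] add [hrd,vlldu] -> 9 lines: wvw ltus cmr bqp aro hrd vlldu qfkkz ktqj
Hunk 2: at line 1 remove [cmr,bqp,aro] add [jxzpc,dyg,zga] -> 9 lines: wvw ltus jxzpc dyg zga hrd vlldu qfkkz ktqj
Hunk 3: at line 3 remove [dyg,zga] add [wfo,zqcgb] -> 9 lines: wvw ltus jxzpc wfo zqcgb hrd vlldu qfkkz ktqj
Hunk 4: at line 1 remove [jxzpc] add [ftput,ryop] -> 10 lines: wvw ltus ftput ryop wfo zqcgb hrd vlldu qfkkz ktqj
Hunk 5: at line 2 remove [ftput,ryop,wfo] add [dess,zqv,umqap] -> 10 lines: wvw ltus dess zqv umqap zqcgb hrd vlldu qfkkz ktqj
Final line 7: hrd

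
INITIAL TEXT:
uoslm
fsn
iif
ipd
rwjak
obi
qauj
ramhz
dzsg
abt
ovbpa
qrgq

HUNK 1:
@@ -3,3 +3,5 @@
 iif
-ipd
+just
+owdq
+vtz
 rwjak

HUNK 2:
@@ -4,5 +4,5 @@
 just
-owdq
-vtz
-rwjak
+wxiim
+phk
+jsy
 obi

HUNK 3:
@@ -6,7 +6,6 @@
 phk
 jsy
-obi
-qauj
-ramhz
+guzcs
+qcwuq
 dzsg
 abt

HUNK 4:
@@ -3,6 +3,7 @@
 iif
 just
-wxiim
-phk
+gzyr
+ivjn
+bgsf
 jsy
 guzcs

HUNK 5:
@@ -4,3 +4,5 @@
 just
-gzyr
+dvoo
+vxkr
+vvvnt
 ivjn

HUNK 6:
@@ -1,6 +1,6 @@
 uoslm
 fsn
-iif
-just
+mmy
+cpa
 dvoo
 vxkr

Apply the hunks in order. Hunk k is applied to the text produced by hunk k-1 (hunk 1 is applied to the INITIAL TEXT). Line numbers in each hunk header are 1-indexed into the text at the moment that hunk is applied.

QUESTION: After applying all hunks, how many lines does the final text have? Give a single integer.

Answer: 16

Derivation:
Hunk 1: at line 3 remove [ipd] add [just,owdq,vtz] -> 14 lines: uoslm fsn iif just owdq vtz rwjak obi qauj ramhz dzsg abt ovbpa qrgq
Hunk 2: at line 4 remove [owdq,vtz,rwjak] add [wxiim,phk,jsy] -> 14 lines: uoslm fsn iif just wxiim phk jsy obi qauj ramhz dzsg abt ovbpa qrgq
Hunk 3: at line 6 remove [obi,qauj,ramhz] add [guzcs,qcwuq] -> 13 lines: uoslm fsn iif just wxiim phk jsy guzcs qcwuq dzsg abt ovbpa qrgq
Hunk 4: at line 3 remove [wxiim,phk] add [gzyr,ivjn,bgsf] -> 14 lines: uoslm fsn iif just gzyr ivjn bgsf jsy guzcs qcwuq dzsg abt ovbpa qrgq
Hunk 5: at line 4 remove [gzyr] add [dvoo,vxkr,vvvnt] -> 16 lines: uoslm fsn iif just dvoo vxkr vvvnt ivjn bgsf jsy guzcs qcwuq dzsg abt ovbpa qrgq
Hunk 6: at line 1 remove [iif,just] add [mmy,cpa] -> 16 lines: uoslm fsn mmy cpa dvoo vxkr vvvnt ivjn bgsf jsy guzcs qcwuq dzsg abt ovbpa qrgq
Final line count: 16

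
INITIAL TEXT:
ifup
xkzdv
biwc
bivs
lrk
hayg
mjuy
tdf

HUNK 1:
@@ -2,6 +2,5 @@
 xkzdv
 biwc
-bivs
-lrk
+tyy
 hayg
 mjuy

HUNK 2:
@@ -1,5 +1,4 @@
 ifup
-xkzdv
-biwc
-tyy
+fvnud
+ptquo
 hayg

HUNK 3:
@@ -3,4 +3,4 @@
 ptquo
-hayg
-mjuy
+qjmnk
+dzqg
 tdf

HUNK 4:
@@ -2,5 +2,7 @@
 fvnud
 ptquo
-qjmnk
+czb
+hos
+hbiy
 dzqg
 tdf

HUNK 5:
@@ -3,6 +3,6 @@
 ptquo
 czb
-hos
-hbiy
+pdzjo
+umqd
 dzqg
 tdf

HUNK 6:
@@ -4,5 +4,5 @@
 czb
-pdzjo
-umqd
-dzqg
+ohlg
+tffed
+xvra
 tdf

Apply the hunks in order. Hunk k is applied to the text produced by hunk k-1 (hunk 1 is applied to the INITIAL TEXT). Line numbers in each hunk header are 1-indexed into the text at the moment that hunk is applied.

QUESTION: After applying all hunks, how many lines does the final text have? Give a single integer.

Hunk 1: at line 2 remove [bivs,lrk] add [tyy] -> 7 lines: ifup xkzdv biwc tyy hayg mjuy tdf
Hunk 2: at line 1 remove [xkzdv,biwc,tyy] add [fvnud,ptquo] -> 6 lines: ifup fvnud ptquo hayg mjuy tdf
Hunk 3: at line 3 remove [hayg,mjuy] add [qjmnk,dzqg] -> 6 lines: ifup fvnud ptquo qjmnk dzqg tdf
Hunk 4: at line 2 remove [qjmnk] add [czb,hos,hbiy] -> 8 lines: ifup fvnud ptquo czb hos hbiy dzqg tdf
Hunk 5: at line 3 remove [hos,hbiy] add [pdzjo,umqd] -> 8 lines: ifup fvnud ptquo czb pdzjo umqd dzqg tdf
Hunk 6: at line 4 remove [pdzjo,umqd,dzqg] add [ohlg,tffed,xvra] -> 8 lines: ifup fvnud ptquo czb ohlg tffed xvra tdf
Final line count: 8

Answer: 8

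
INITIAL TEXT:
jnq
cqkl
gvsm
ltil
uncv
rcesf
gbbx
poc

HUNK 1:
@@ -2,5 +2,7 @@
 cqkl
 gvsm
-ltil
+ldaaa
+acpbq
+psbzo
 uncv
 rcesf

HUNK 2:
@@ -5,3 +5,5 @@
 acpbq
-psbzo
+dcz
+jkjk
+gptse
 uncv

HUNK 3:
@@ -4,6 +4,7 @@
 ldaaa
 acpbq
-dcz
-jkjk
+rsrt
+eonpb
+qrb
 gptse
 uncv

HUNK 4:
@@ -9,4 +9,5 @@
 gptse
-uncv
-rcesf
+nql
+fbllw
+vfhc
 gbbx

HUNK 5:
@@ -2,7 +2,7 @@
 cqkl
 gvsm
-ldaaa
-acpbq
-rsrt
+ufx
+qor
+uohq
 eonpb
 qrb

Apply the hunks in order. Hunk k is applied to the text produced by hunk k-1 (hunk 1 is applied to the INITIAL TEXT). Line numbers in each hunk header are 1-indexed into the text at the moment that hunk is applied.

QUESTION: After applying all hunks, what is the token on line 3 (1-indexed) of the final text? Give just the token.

Answer: gvsm

Derivation:
Hunk 1: at line 2 remove [ltil] add [ldaaa,acpbq,psbzo] -> 10 lines: jnq cqkl gvsm ldaaa acpbq psbzo uncv rcesf gbbx poc
Hunk 2: at line 5 remove [psbzo] add [dcz,jkjk,gptse] -> 12 lines: jnq cqkl gvsm ldaaa acpbq dcz jkjk gptse uncv rcesf gbbx poc
Hunk 3: at line 4 remove [dcz,jkjk] add [rsrt,eonpb,qrb] -> 13 lines: jnq cqkl gvsm ldaaa acpbq rsrt eonpb qrb gptse uncv rcesf gbbx poc
Hunk 4: at line 9 remove [uncv,rcesf] add [nql,fbllw,vfhc] -> 14 lines: jnq cqkl gvsm ldaaa acpbq rsrt eonpb qrb gptse nql fbllw vfhc gbbx poc
Hunk 5: at line 2 remove [ldaaa,acpbq,rsrt] add [ufx,qor,uohq] -> 14 lines: jnq cqkl gvsm ufx qor uohq eonpb qrb gptse nql fbllw vfhc gbbx poc
Final line 3: gvsm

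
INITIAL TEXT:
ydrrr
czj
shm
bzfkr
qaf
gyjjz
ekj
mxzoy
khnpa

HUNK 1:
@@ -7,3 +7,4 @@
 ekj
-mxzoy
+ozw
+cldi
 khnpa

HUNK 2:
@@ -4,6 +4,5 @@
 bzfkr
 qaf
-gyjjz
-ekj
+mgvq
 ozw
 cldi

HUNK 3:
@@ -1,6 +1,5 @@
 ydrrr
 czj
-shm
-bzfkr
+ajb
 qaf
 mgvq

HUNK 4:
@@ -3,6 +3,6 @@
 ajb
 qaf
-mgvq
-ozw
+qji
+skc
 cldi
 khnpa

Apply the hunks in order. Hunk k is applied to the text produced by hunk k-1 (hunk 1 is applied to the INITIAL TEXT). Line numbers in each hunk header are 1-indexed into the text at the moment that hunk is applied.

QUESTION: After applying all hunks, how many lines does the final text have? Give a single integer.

Hunk 1: at line 7 remove [mxzoy] add [ozw,cldi] -> 10 lines: ydrrr czj shm bzfkr qaf gyjjz ekj ozw cldi khnpa
Hunk 2: at line 4 remove [gyjjz,ekj] add [mgvq] -> 9 lines: ydrrr czj shm bzfkr qaf mgvq ozw cldi khnpa
Hunk 3: at line 1 remove [shm,bzfkr] add [ajb] -> 8 lines: ydrrr czj ajb qaf mgvq ozw cldi khnpa
Hunk 4: at line 3 remove [mgvq,ozw] add [qji,skc] -> 8 lines: ydrrr czj ajb qaf qji skc cldi khnpa
Final line count: 8

Answer: 8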